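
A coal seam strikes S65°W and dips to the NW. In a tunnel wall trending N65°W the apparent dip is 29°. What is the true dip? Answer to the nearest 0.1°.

35.9°

β = acute angle between strike S65°W and section N65°W = 50°.
tan δ = tan α / sin β = tan 29° / sin 50° = 0.5543 / 0.7660 = 0.7236
true dip = arctan 0.7236 = 35.89°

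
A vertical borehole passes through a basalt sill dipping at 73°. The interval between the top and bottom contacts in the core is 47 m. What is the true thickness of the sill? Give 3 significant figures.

True thickness t = h · cos(dip) = 47 × cos 73°
t = 47 × 0.2924 = 13.741 m

13.7 m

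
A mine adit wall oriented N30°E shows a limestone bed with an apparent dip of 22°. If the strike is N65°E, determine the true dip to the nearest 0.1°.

35.2°

The section is 35° from the strike.
tan δ = tan α / sin β = tan 22° / sin 35° = 0.4040 / 0.5736 = 0.7044
δ = arctan(0.7044) = 35.16°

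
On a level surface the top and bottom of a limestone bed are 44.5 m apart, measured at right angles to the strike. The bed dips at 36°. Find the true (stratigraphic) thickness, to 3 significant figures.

26.2 m

True thickness t = w · sin(dip) = 44.5 × sin 36°
t = 44.5 × 0.5878 = 26.156 m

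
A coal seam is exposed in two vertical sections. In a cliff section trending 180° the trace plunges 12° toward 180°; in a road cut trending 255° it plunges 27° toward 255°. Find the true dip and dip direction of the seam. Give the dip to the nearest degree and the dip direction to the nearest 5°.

The two traces are lines in the plane: v₁ = (sin 180°·cos 12°, cos 180°·cos 12°, −sin 12°), v₂ = (sin 255°·cos 27°, cos 255°·cos 27°, −sin 27°).
Cross product v₁ × v₂ gives the pole to the plane: n ∝ (-0.396, -0.179, 0.842).
tan δ = √(n_x²+n_y²)/n_z = 0.435/0.842, so δ = 27.3°.
The horizontal component of n points toward azimuth atan2(n_x, n_y) = 246°, the dip direction.

true dip 27°, dip direction 245°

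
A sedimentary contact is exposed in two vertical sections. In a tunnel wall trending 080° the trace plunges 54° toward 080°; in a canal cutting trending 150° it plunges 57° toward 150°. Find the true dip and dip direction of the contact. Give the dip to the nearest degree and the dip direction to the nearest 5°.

Represent each trace as a vector plunging at its apparent dip toward its trend (east-north-up frame): v₁ = (0.579, 0.102, -0.809), v₂ = (0.272, -0.472, -0.839).
Cross product v₁ × v₂ gives the pole to the plane: n ∝ (0.467, -0.265, 0.301).
Dip δ = arctan(|n_h|/n_z) = arctan(0.537/0.301) = 60.8°.
Dip direction = atan2(0.467, -0.265) = 120° (azimuth of n's horizontal projection).

true dip 61°, dip direction 120°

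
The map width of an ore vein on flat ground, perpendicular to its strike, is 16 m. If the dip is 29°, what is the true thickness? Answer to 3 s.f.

7.76 m

True thickness t = w · sin(dip) = 16 × sin 29°
t = 16 × 0.4848 = 7.757 m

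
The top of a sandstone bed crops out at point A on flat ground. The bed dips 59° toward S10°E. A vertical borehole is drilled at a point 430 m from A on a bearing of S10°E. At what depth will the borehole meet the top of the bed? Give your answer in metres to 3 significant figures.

716 m

The hole is directly down-dip from the outcrop, so the down-dip offset is 430 m.
Depth = down-dip offset × tan(dip) = 430.00 × tan 59° = 430.00 × 1.6643
Depth = 715.64 m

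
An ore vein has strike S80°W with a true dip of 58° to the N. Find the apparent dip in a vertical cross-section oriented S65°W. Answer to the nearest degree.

22°

Angle between strike (S80°W) and section (S65°W): β = 15°.
tan α = tan 58° × sin 15° = 1.6003 × 0.2588 = 0.4142
apparent dip = arctan 0.4142 = 22.50°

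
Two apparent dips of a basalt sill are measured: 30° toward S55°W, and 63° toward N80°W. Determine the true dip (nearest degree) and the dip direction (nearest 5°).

true dip 66°, dip direction 310°

Represent each trace as a vector plunging at its apparent dip toward its trend (east-north-up frame): v₁ = (-0.709, -0.497, -0.500), v₂ = (-0.447, 0.079, -0.891).
n = v₁ × v₂ = (-0.482, 0.409, 0.278) (taken with n_z > 0).
tan δ = √(n_x²+n_y²)/n_z = 0.632/0.278, so δ = 66.3°.
Dip direction = azimuth of (n_x, n_y) = atan2(-0.482, 0.409) = 310°.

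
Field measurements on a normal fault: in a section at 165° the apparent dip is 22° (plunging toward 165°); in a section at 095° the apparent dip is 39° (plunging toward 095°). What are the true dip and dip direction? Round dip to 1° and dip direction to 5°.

true dip 39°, dip direction 105°

The two traces are lines in the plane: v₁ = (sin 165°·cos 22°, cos 165°·cos 22°, −sin 22°), v₂ = (sin 95°·cos 39°, cos 95°·cos 39°, −sin 39°).
n = v₁ × v₂ = (0.538, -0.139, 0.677) (taken with n_z > 0).
tan δ = √(n_x²+n_y²)/n_z = 0.556/0.677, so δ = 39.4°.
The horizontal component of n points toward azimuth atan2(n_x, n_y) = 104°, the dip direction.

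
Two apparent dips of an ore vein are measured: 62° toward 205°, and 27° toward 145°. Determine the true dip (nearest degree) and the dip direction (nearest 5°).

true dip 63°, dip direction 220°

Represent each trace as a vector plunging at its apparent dip toward its trend (east-north-up frame): v₁ = (-0.198, -0.425, -0.883), v₂ = (0.511, -0.730, -0.454).
n = v₁ × v₂ = (-0.451, -0.541, 0.362) (taken with n_z > 0).
True dip = arccos(n_z / |n|) = arccos(0.4572) = 62.8°.
Dip direction = atan2(-0.451, -0.541) = 220° (azimuth of n's horizontal projection).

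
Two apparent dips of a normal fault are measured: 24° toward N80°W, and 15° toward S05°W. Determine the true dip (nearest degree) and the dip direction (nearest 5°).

true dip 28°, dip direction 245°

The two traces are lines in the plane: v₁ = (sin 280°·cos 24°, cos 280°·cos 24°, −sin 24°), v₂ = (sin 185°·cos 15°, cos 185°·cos 15°, −sin 15°).
n = v₁ × v₂ = (-0.432, -0.199, 0.879) (taken with n_z > 0).
Dip δ = arctan(|n_h|/n_z) = arctan(0.476/0.879) = 28.4°.
Dip direction = azimuth of (n_x, n_y) = atan2(-0.432, -0.199) = 245°.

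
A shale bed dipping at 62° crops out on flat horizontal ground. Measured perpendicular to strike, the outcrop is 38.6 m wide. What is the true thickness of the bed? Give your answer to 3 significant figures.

True thickness t = w · sin(dip) = 38.6 × sin 62°
t = 38.6 × 0.8829 = 34.082 m

34.1 m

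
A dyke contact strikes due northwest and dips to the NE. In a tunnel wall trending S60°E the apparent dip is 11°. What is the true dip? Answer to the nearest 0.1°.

36.9°

β = acute angle between strike due northwest and section S60°E = 15°.
tan δ = tan α / sin β = tan 11° / sin 15° = 0.1944 / 0.2588 = 0.7510
true dip = arctan 0.7510 = 36.91°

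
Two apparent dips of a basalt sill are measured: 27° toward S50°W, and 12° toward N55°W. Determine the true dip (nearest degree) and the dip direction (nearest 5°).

true dip 27°, dip direction 240°

Represent each trace as a vector plunging at its apparent dip toward its trend (east-north-up frame): v₁ = (-0.683, -0.573, -0.454), v₂ = (-0.801, 0.561, -0.208).
n = v₁ × v₂ = (-0.374, -0.222, 0.842) (taken with n_z > 0).
True dip = arccos(n_z / |n|) = arccos(0.8885) = 27.3°.
The horizontal component of n points toward azimuth atan2(n_x, n_y) = 239°, the dip direction.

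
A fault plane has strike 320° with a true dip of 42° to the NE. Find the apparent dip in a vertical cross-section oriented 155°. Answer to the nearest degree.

13°

The section lies 15° from the strike.
tan(apparent dip) = tan 42° · sin 15° = 0.2330
apparent dip = arctan 0.2330 = 13.12°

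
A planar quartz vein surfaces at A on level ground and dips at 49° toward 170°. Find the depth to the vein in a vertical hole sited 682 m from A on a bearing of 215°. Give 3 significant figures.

The hole lies 45° from the dip direction, so the down-dip offset is 682 × cos 45° = 482.25 m.
Depth = down-dip offset × tan(dip) = 482.25 × tan 49° = 482.25 × 1.1504
Depth = 554.76 m

555 m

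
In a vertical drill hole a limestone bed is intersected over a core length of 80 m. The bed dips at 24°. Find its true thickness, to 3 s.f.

73.1 m

True thickness t = h · cos(dip) = 80 × cos 24°
t = 80 × 0.9135 = 73.084 m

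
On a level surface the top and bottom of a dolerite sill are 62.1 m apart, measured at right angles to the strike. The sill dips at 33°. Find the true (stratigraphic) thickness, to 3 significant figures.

33.8 m

True thickness t = w · sin(dip) = 62.1 × sin 33°
t = 62.1 × 0.5446 = 33.822 m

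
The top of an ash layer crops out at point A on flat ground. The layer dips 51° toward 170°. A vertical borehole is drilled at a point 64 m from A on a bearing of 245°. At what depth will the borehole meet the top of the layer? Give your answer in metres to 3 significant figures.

20.5 m

The hole lies 75° from the dip direction, so the down-dip offset is 64 × cos 75° = 16.56 m.
Depth = down-dip offset × tan(dip) = 16.56 × tan 51° = 16.56 × 1.2349
Depth = 20.46 m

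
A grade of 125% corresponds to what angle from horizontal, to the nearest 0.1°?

tan θ = 125/100 = 1.2500
θ = arctan(1.2500) = 51.34°

51.3°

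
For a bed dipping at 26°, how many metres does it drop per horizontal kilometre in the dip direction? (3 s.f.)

drop per km = 1000 × tan 26° = 1000 × 0.4877

488 m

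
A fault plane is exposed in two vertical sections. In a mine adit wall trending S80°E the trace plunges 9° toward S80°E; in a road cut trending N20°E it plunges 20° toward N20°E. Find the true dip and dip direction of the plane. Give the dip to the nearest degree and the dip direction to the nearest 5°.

Each apparent-dip line lies in the plane. As unit vectors (x east, y north, z up), v₁ plunges 9°→S80°E and v₂ plunges 20°→N20°E.
Cross product v₁ × v₂ gives the pole to the plane: n ∝ (0.197, 0.282, 0.914).
Dip δ = arctan(|n_h|/n_z) = arctan(0.344/0.914) = 20.6°.
The horizontal component of n points toward azimuth atan2(n_x, n_y) = 35°, the dip direction.

true dip 21°, dip direction 035°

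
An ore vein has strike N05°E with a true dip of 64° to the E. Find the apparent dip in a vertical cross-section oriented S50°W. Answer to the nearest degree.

55°

Angle between strike (N05°E) and section (S50°W): β = 45°.
tan(apparent dip) = tan 64° · sin 45° = 1.4498
apparent dip = arctan 1.4498 = 55.40°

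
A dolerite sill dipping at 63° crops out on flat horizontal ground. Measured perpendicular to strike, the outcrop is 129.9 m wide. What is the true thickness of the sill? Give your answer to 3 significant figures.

True thickness t = w · sin(dip) = 129.9 × sin 63°
t = 129.9 × 0.8910 = 115.742 m

116 m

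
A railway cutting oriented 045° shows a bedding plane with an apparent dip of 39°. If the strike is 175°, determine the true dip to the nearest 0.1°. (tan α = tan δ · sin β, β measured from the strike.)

The section is 50° from the strike.
tan(true dip) = tan 39° / sin 50° = 1.0571
true dip = arctan 1.0571 = 46.59°

46.6°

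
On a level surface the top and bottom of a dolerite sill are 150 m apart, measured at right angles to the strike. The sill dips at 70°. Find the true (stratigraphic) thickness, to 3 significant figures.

True thickness t = w · sin(dip) = 150 × sin 70°
t = 150 × 0.9397 = 140.954 m

141 m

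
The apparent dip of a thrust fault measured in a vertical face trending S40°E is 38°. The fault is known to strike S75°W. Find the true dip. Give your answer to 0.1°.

The section is 65° from the strike.
tan(true dip) = tan 38° / sin 65° = 0.8621
true dip = arctan 0.8621 = 40.76°

40.8°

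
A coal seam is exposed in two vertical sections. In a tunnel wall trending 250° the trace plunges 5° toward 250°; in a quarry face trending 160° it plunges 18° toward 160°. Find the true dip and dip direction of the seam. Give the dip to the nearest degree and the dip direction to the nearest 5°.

true dip 19°, dip direction 175°

The two traces are lines in the plane: v₁ = (sin 250°·cos 5°, cos 250°·cos 5°, −sin 5°), v₂ = (sin 160°·cos 18°, cos 160°·cos 18°, −sin 18°).
The plane normal is n = v₁ × v₂ ∝ (0.027, -0.318, 0.947).
Dip δ = arctan(|n_h|/n_z) = arctan(0.319/0.947) = 18.6°.
Dip direction = atan2(0.027, -0.318) = 175° (azimuth of n's horizontal projection).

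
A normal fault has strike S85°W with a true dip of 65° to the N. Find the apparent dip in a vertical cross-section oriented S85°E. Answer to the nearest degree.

The strike is S85°W and the section trends S85°E; the acute angle between them is β = 10°.
tan(apparent dip) = tan 65° · sin 10° = 0.3724
α = arctan(0.3724) = 20.42°

20°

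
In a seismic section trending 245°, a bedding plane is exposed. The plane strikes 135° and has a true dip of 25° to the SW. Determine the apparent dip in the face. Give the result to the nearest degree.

24°

Angle between strike (135°) and section (245°): β = 70°.
tan(apparent dip) = tan 25° · sin 70° = 0.4382
α = arctan(0.4382) = 23.66°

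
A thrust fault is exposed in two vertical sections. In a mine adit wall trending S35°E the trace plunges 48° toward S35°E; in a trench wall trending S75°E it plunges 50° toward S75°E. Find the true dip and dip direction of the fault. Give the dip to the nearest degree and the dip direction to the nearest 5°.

true dip 51°, dip direction 120°

Represent each trace as a vector plunging at its apparent dip toward its trend (east-north-up frame): v₁ = (0.384, -0.548, -0.743), v₂ = (0.621, -0.166, -0.766).
n = v₁ × v₂ = (0.296, -0.167, 0.276) (taken with n_z > 0).
tan δ = √(n_x²+n_y²)/n_z = 0.340/0.276, so δ = 50.9°.
The horizontal component of n points toward azimuth atan2(n_x, n_y) = 119°, the dip direction.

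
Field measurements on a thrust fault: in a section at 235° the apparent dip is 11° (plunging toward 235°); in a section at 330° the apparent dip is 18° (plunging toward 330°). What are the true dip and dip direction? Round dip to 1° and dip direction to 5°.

Represent each trace as a vector plunging at its apparent dip toward its trend (east-north-up frame): v₁ = (-0.804, -0.563, -0.191), v₂ = (-0.476, 0.824, -0.309).
n = v₁ × v₂ = (-0.331, 0.158, 0.930) (taken with n_z > 0).
Dip δ = arctan(|n_h|/n_z) = arctan(0.367/0.930) = 21.5°.
Dip direction = atan2(-0.331, 0.158) = 295° (azimuth of n's horizontal projection).

true dip 22°, dip direction 295°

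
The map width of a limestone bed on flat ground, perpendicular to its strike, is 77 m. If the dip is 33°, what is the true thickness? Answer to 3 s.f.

True thickness t = w · sin(dip) = 77 × sin 33°
t = 77 × 0.5446 = 41.937 m

41.9 m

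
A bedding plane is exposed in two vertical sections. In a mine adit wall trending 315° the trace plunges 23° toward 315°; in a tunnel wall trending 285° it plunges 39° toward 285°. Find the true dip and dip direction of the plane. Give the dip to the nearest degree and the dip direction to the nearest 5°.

Each apparent-dip line lies in the plane. As unit vectors (x east, y north, z up), v₁ plunges 23°→315° and v₂ plunges 39°→285°.
The plane normal is n = v₁ × v₂ ∝ (-0.331, -0.116, 0.358).
True dip = arccos(n_z / |n|) = arccos(0.7139) = 44.4°.
The horizontal component of n points toward azimuth atan2(n_x, n_y) = 251°, the dip direction.

true dip 44°, dip direction 250°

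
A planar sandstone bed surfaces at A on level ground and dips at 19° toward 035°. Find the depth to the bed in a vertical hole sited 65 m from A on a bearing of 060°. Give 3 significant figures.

20.3 m

The hole lies 25° from the dip direction, so the down-dip offset is 65 × cos 25° = 58.91 m.
Depth = down-dip offset × tan(dip) = 58.91 × tan 19° = 58.91 × 0.3443
Depth = 20.28 m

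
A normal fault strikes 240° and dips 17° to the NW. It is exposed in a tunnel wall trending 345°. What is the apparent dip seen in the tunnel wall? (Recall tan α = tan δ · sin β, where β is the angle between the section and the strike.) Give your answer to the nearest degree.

16°

Angle between strike (240°) and section (345°): β = 75°.
tan(apparent dip) = tan 17° · sin 75° = 0.2953
α = arctan(0.2953) = 16.45°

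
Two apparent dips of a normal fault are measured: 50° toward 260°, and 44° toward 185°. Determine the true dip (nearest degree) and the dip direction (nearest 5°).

true dip 54°, dip direction 230°

The two traces are lines in the plane: v₁ = (sin 260°·cos 50°, cos 260°·cos 50°, −sin 50°), v₂ = (sin 185°·cos 44°, cos 185°·cos 44°, −sin 44°).
Cross product v₁ × v₂ gives the pole to the plane: n ∝ (-0.471, -0.392, 0.447).
tan δ = √(n_x²+n_y²)/n_z = 0.613/0.447, so δ = 53.9°.
Dip direction = azimuth of (n_x, n_y) = atan2(-0.471, -0.392) = 230°.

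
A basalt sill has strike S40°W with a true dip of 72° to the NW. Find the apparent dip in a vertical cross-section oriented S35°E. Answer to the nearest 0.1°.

The strike is S40°W and the section trends S35°E; the acute angle between them is β = 75°.
tan α = tan 72° × sin 75° = 3.0777 × 0.9659 = 2.9728
apparent dip = arctan 2.9728 = 71.41°

71.4°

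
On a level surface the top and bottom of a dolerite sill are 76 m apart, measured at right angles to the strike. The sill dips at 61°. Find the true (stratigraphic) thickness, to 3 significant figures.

66.5 m

True thickness t = w · sin(dip) = 76 × sin 61°
t = 76 × 0.8746 = 66.471 m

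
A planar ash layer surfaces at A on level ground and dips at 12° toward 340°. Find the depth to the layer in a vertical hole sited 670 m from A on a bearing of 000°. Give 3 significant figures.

The hole lies 20° from the dip direction, so the down-dip offset is 670 × cos 20° = 629.59 m.
Depth = down-dip offset × tan(dip) = 629.59 × tan 12° = 629.59 × 0.2126
Depth = 133.82 m

134 m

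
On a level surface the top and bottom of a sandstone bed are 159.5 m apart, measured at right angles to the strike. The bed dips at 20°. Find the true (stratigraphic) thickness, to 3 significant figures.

True thickness t = w · sin(dip) = 159.5 × sin 20°
t = 159.5 × 0.3420 = 54.552 m

54.6 m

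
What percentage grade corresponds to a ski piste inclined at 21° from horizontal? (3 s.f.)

grade % = 100 × tan 21° = 100 × 0.3839

38.4%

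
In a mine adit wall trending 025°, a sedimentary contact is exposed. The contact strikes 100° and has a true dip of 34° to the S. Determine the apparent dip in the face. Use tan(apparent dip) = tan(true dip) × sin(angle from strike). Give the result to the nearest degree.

33°

The strike is 100° and the section trends 025°; the acute angle between them is β = 75°.
tan(apparent dip) = tan 34° · sin 75° = 0.6515
apparent dip = arctan 0.6515 = 33.09°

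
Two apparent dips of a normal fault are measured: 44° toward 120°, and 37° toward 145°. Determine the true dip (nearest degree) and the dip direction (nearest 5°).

true dip 45°, dip direction 105°

Represent each trace as a vector plunging at its apparent dip toward its trend (east-north-up frame): v₁ = (0.623, -0.360, -0.695), v₂ = (0.458, -0.654, -0.602).
n = v₁ × v₂ = (0.238, -0.057, 0.243) (taken with n_z > 0).
Dip δ = arctan(|n_h|/n_z) = arctan(0.245/0.243) = 45.2°.
Dip direction = azimuth of (n_x, n_y) = atan2(0.238, -0.057) = 103°.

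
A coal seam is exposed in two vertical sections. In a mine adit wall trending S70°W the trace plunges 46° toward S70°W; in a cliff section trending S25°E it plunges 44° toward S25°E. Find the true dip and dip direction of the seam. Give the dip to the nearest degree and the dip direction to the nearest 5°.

Represent each trace as a vector plunging at its apparent dip toward its trend (east-north-up frame): v₁ = (-0.653, -0.238, -0.719), v₂ = (0.304, -0.652, -0.695).
The plane normal is n = v₁ × v₂ ∝ (-0.304, -0.672, 0.498).
tan δ = √(n_x²+n_y²)/n_z = 0.738/0.498, so δ = 56.0°.
The horizontal component of n points toward azimuth atan2(n_x, n_y) = 204°, the dip direction.

true dip 56°, dip direction 205°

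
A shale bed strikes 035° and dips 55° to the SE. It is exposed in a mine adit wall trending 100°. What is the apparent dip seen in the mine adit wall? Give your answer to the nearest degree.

Angle between strike (035°) and section (100°): β = 65°.
tan(apparent dip) = tan 55° · sin 65° = 1.2943
α = arctan(1.2943) = 52.31°

52°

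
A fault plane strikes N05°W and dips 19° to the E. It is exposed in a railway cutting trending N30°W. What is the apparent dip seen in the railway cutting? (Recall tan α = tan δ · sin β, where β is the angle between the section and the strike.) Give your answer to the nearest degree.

The section lies 25° from the strike.
tan(apparent dip) = tan 19° · sin 25° = 0.1455
apparent dip = arctan 0.1455 = 8.28°

8°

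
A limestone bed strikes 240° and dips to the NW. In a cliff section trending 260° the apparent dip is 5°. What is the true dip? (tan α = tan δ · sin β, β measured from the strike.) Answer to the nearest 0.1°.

The section is 20° from the strike.
tan(true dip) = tan 5° / sin 20° = 0.2558
true dip = arctan 0.2558 = 14.35°

14.3°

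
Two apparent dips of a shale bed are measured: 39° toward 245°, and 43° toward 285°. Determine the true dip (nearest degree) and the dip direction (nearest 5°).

true dip 43°, dip direction 275°

Each apparent-dip line lies in the plane. As unit vectors (x east, y north, z up), v₁ plunges 39°→245° and v₂ plunges 43°→285°.
n = v₁ × v₂ = (-0.343, 0.036, 0.365) (taken with n_z > 0).
True dip = arccos(n_z / |n|) = arccos(0.7271) = 43.4°.
Dip direction = atan2(-0.343, 0.036) = 276° (azimuth of n's horizontal projection).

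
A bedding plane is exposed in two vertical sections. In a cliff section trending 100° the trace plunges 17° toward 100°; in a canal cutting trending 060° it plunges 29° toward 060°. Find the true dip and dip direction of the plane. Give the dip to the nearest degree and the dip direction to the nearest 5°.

The two traces are lines in the plane: v₁ = (sin 100°·cos 17°, cos 100°·cos 17°, −sin 17°), v₂ = (sin 60°·cos 29°, cos 60°·cos 29°, −sin 29°).
Cross product v₁ × v₂ gives the pole to the plane: n ∝ (0.208, 0.235, 0.538).
Dip δ = arctan(|n_h|/n_z) = arctan(0.314/0.538) = 30.3°.
Dip direction = azimuth of (n_x, n_y) = atan2(0.208, 0.235) = 42°.

true dip 30°, dip direction 040°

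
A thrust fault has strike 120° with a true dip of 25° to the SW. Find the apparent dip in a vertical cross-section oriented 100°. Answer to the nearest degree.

The strike is 120° and the section trends 100°; the acute angle between them is β = 20°.
tan α = tan 25° × sin 20° = 0.4663 × 0.3420 = 0.1595
α = arctan(0.1595) = 9.06°

9°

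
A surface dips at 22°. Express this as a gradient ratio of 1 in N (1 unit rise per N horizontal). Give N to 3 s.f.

1 : N means tan θ = 1/N, so N = 1/tan 22° = 1/0.4040

1 in 2.48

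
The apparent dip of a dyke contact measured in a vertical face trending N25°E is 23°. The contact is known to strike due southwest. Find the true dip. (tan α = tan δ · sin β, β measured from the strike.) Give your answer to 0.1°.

β = acute angle between strike due southwest and section N25°E = 20°.
tan(true dip) = tan 23° / sin 20° = 1.2411
true dip = arctan 1.2411 = 51.14°

51.1°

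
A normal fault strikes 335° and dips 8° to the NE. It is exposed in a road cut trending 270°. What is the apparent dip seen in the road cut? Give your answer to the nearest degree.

The section lies 65° from the strike.
tan(apparent dip) = tan 8° · sin 65° = 0.1274
α = arctan(0.1274) = 7.26°

7°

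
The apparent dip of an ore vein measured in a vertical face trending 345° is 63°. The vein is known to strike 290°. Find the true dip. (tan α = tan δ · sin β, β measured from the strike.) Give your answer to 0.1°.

67.3°

β = acute angle between strike 290° and section 345° = 55°.
tan(true dip) = tan 63° / sin 55° = 2.3959
true dip = arctan 2.3959 = 67.35°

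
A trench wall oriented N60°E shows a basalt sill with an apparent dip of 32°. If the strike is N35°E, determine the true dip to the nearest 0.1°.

55.9°

β = acute angle between strike N35°E and section N60°E = 25°.
tan δ = tan α / sin β = tan 32° / sin 25° = 0.6249 / 0.4226 = 1.4786
true dip = arctan 1.4786 = 55.93°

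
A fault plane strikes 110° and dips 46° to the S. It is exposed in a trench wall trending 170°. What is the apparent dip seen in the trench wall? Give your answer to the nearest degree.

The section lies 60° from the strike.
tan α = tan 46° × sin 60° = 1.0355 × 0.8660 = 0.8968
α = arctan(0.8968) = 41.89°

42°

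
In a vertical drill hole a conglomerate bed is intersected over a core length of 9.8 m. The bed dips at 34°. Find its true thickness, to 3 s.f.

True thickness t = h · cos(dip) = 9.8 × cos 34°
t = 9.8 × 0.8290 = 8.125 m

8.12 m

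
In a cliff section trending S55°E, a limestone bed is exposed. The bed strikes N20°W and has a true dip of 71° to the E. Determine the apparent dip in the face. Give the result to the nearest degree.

59°

Angle between strike (N20°W) and section (S55°E): β = 35°.
tan(apparent dip) = tan 71° · sin 35° = 1.6658
apparent dip = arctan 1.6658 = 59.02°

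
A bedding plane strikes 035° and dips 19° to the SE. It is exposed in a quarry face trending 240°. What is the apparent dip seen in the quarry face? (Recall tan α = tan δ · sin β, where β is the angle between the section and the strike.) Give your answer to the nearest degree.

The strike is 035° and the section trends 240°; the acute angle between them is β = 25°.
tan(apparent dip) = tan 19° · sin 25° = 0.1455
apparent dip = arctan 0.1455 = 8.28°

8°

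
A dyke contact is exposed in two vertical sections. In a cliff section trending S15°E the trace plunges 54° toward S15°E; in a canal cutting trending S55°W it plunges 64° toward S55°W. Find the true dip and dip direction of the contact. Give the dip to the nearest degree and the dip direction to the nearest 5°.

Represent each trace as a vector plunging at its apparent dip toward its trend (east-north-up frame): v₁ = (0.152, -0.568, -0.809), v₂ = (-0.359, -0.251, -0.899).
The plane normal is n = v₁ × v₂ ∝ (-0.307, -0.427, 0.242).
True dip = arccos(n_z / |n|) = arccos(0.4181) = 65.3°.
The horizontal component of n points toward azimuth atan2(n_x, n_y) = 216°, the dip direction.

true dip 65°, dip direction 215°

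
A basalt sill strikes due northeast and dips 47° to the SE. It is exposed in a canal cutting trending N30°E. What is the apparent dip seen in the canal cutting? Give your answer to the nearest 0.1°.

15.5°

Angle between strike (due northeast) and section (N30°E): β = 15°.
tan α = tan 47° × sin 15° = 1.0724 × 0.2588 = 0.2775
α = arctan(0.2775) = 15.51°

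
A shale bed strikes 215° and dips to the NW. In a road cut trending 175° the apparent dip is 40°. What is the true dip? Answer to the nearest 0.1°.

β = acute angle between strike 215° and section 175° = 40°.
tan δ = tan α / sin β = tan 40° / sin 40° = 0.8391 / 0.6428 = 1.3054
δ = arctan(1.3054) = 52.55°

52.5°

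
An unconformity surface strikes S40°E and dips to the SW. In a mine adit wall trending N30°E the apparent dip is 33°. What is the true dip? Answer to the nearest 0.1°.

34.6°

The section is 70° from the strike.
tan δ = tan α / sin β = tan 33° / sin 70° = 0.6494 / 0.9397 = 0.6911
true dip = arctan 0.6911 = 34.65°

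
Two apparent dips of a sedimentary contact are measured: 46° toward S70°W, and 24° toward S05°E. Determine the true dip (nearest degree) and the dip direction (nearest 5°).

Represent each trace as a vector plunging at its apparent dip toward its trend (east-north-up frame): v₁ = (-0.653, -0.238, -0.719), v₂ = (0.080, -0.910, -0.407).
The plane normal is n = v₁ × v₂ ∝ (-0.558, -0.323, 0.613).
True dip = arccos(n_z / |n|) = arccos(0.6891) = 46.4°.
The horizontal component of n points toward azimuth atan2(n_x, n_y) = 240°, the dip direction.

true dip 46°, dip direction 240°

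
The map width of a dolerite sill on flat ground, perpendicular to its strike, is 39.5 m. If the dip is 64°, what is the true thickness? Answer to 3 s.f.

True thickness t = w · sin(dip) = 39.5 × sin 64°
t = 39.5 × 0.8988 = 35.502 m

35.5 m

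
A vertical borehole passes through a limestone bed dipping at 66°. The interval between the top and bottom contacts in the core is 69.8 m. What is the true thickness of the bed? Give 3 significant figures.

True thickness t = h · cos(dip) = 69.8 × cos 66°
t = 69.8 × 0.4067 = 28.390 m

28.4 m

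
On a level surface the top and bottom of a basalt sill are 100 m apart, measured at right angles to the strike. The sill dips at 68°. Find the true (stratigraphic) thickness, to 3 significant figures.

True thickness t = w · sin(dip) = 100 × sin 68°
t = 100 × 0.9272 = 92.718 m

92.7 m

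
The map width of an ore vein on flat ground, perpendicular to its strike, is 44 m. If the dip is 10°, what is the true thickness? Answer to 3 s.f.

True thickness t = w · sin(dip) = 44 × sin 10°
t = 44 × 0.1736 = 7.641 m

7.64 m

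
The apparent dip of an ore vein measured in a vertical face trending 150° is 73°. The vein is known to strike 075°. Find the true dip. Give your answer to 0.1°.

The section is 75° from the strike.
tan(true dip) = tan 73° / sin 75° = 3.3862
true dip = arctan 3.3862 = 73.55°

73.5°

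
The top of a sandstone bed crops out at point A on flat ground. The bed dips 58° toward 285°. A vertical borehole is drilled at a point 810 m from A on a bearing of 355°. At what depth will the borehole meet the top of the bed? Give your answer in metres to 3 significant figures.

The hole lies 70° from the dip direction, so the down-dip offset is 810 × cos 70° = 277.04 m.
Depth = down-dip offset × tan(dip) = 277.04 × tan 58° = 277.04 × 1.6003
Depth = 443.35 m

443 m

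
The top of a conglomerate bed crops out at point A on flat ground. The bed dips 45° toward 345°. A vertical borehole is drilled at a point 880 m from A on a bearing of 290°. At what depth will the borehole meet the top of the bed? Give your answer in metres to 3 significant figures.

505 m

The hole lies 55° from the dip direction, so the down-dip offset is 880 × cos 55° = 504.75 m.
Depth = down-dip offset × tan(dip) = 504.75 × tan 45° = 504.75 × 1.0000
Depth = 504.75 m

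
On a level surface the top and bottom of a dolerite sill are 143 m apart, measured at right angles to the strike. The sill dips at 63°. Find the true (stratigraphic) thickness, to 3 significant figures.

True thickness t = w · sin(dip) = 143 × sin 63°
t = 143 × 0.8910 = 127.414 m

127 m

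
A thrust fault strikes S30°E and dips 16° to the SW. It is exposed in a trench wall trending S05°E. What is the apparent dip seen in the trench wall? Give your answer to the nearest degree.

7°

The section lies 25° from the strike.
tan(apparent dip) = tan 16° · sin 25° = 0.1212
α = arctan(0.1212) = 6.91°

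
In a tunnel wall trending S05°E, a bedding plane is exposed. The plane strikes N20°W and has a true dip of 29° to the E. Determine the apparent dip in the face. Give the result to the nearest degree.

8°

Angle between strike (N20°W) and section (S05°E): β = 15°.
tan(apparent dip) = tan 29° · sin 15° = 0.1435
α = arctan(0.1435) = 8.16°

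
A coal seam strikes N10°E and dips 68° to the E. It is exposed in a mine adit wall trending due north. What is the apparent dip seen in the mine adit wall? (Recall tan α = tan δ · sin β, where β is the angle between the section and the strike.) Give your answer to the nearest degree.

Angle between strike (N10°E) and section (due north): β = 10°.
tan α = tan 68° × sin 10° = 2.4751 × 0.1736 = 0.4298
α = arctan(0.4298) = 23.26°

23°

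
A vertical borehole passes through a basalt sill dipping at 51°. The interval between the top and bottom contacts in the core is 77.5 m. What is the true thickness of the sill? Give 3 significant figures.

48.8 m

True thickness t = h · cos(dip) = 77.5 × cos 51°
t = 77.5 × 0.6293 = 48.772 m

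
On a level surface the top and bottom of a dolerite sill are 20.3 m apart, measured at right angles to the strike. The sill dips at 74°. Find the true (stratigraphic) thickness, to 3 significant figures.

True thickness t = w · sin(dip) = 20.3 × sin 74°
t = 20.3 × 0.9613 = 19.514 m

19.5 m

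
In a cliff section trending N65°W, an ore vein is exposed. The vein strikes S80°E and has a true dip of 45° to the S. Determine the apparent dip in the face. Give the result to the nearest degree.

The strike is S80°E and the section trends N65°W; the acute angle between them is β = 15°.
tan(apparent dip) = tan 45° · sin 15° = 0.2588
apparent dip = arctan 0.2588 = 14.51°

15°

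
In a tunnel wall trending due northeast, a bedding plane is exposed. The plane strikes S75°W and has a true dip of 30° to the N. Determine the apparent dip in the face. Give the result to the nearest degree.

The section lies 30° from the strike.
tan(apparent dip) = tan 30° · sin 30° = 0.2887
α = arctan(0.2887) = 16.10°

16°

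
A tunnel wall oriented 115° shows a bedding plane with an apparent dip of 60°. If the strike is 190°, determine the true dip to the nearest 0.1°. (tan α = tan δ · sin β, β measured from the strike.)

The section is 75° from the strike.
tan δ = tan α / sin β = tan 60° / sin 75° = 1.7321 / 0.9659 = 1.7932
true dip = arctan 1.7932 = 60.85°

60.9°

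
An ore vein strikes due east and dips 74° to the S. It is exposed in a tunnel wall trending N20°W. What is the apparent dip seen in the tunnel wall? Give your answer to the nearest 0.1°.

73.0°

The strike is due east and the section trends N20°W; the acute angle between them is β = 70°.
tan α = tan 74° × sin 70° = 3.4874 × 0.9397 = 3.2771
α = arctan(3.2771) = 73.03°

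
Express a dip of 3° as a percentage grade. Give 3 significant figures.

grade % = 100 × tan 3° = 100 × 0.0524

5.24%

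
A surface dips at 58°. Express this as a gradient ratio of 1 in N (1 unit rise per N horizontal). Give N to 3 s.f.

1 in 0.625

1 : N means tan θ = 1/N, so N = 1/tan 58° = 1/1.6003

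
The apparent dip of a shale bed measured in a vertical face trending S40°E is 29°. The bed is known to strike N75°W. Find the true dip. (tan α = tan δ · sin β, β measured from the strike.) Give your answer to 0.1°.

β = acute angle between strike N75°W and section S40°E = 35°.
tan(true dip) = tan 29° / sin 35° = 0.9664
δ = arctan(0.9664) = 44.02°

44.0°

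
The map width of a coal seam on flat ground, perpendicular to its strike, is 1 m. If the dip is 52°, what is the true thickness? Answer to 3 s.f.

0.788 m

True thickness t = w · sin(dip) = 1 × sin 52°
t = 1 × 0.7880 = 0.788 m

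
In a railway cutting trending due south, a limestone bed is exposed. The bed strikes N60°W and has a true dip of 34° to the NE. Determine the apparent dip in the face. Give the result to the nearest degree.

Angle between strike (N60°W) and section (due south): β = 60°.
tan α = tan 34° × sin 60° = 0.6745 × 0.8660 = 0.5841
apparent dip = arctan 0.5841 = 30.29°

30°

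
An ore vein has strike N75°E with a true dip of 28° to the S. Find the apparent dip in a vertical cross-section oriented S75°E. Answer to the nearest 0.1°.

14.9°

The section lies 30° from the strike.
tan(apparent dip) = tan 28° · sin 30° = 0.2659
apparent dip = arctan 0.2659 = 14.89°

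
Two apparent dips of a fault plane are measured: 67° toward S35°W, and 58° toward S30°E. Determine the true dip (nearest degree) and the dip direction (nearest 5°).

Represent each trace as a vector plunging at its apparent dip toward its trend (east-north-up frame): v₁ = (-0.224, -0.320, -0.921), v₂ = (0.265, -0.459, -0.848).
Cross product v₁ × v₂ gives the pole to the plane: n ∝ (-0.151, -0.434, 0.188).
tan δ = √(n_x²+n_y²)/n_z = 0.459/0.188, so δ = 67.8°.
Dip direction = atan2(-0.151, -0.434) = 199° (azimuth of n's horizontal projection).

true dip 68°, dip direction 200°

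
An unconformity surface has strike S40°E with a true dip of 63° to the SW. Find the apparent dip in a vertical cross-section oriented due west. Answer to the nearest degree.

Angle between strike (S40°E) and section (due west): β = 50°.
tan α = tan 63° × sin 50° = 1.9626 × 0.7660 = 1.5034
α = arctan(1.5034) = 56.37°

56°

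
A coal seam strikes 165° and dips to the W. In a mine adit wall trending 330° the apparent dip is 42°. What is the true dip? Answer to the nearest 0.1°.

β = acute angle between strike 165° and section 330° = 15°.
tan(true dip) = tan 42° / sin 15° = 3.4789
true dip = arctan 3.4789 = 73.96°

74.0°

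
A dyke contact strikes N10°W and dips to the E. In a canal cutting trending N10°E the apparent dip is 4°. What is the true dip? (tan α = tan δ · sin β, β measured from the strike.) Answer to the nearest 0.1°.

β = acute angle between strike N10°W and section N10°E = 20°.
tan δ = tan α / sin β = tan 4° / sin 20° = 0.0699 / 0.3420 = 0.2045
true dip = arctan 0.2045 = 11.56°

11.6°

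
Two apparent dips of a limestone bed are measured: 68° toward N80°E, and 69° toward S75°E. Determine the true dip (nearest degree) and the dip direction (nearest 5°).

The two traces are lines in the plane: v₁ = (sin 80°·cos 68°, cos 80°·cos 68°, −sin 68°), v₂ = (sin 105°·cos 69°, cos 105°·cos 69°, −sin 69°).
The plane normal is n = v₁ × v₂ ∝ (0.147, -0.023, 0.057).
Dip δ = arctan(|n_h|/n_z) = arctan(0.149/0.057) = 69.1°.
Dip direction = atan2(0.147, -0.023) = 99° (azimuth of n's horizontal projection).

true dip 69°, dip direction 100°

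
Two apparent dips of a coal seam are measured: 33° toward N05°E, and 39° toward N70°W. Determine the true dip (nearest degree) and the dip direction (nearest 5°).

true dip 43°, dip direction 320°

The two traces are lines in the plane: v₁ = (sin 5°·cos 33°, cos 5°·cos 33°, −sin 33°), v₂ = (sin 290°·cos 39°, cos 290°·cos 39°, −sin 39°).
Cross product v₁ × v₂ gives the pole to the plane: n ∝ (-0.381, 0.444, 0.630).
True dip = arccos(n_z / |n|) = arccos(0.7326) = 42.9°.
Dip direction = azimuth of (n_x, n_y) = atan2(-0.381, 0.444) = 319°.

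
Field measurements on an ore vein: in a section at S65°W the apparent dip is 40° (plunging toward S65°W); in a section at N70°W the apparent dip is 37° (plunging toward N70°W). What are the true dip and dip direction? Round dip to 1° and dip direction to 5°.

true dip 41°, dip direction 260°

Represent each trace as a vector plunging at its apparent dip toward its trend (east-north-up frame): v₁ = (-0.694, -0.324, -0.643), v₂ = (-0.750, 0.273, -0.602).
n = v₁ × v₂ = (-0.370, -0.065, 0.433) (taken with n_z > 0).
tan δ = √(n_x²+n_y²)/n_z = 0.376/0.433, so δ = 41.0°.
Dip direction = atan2(-0.370, -0.065) = 260° (azimuth of n's horizontal projection).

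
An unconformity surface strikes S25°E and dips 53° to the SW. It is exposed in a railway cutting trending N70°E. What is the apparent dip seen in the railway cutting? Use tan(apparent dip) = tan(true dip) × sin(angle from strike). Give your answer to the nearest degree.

53°

Angle between strike (S25°E) and section (N70°E): β = 85°.
tan(apparent dip) = tan 53° · sin 85° = 1.3220
apparent dip = arctan 1.3220 = 52.89°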